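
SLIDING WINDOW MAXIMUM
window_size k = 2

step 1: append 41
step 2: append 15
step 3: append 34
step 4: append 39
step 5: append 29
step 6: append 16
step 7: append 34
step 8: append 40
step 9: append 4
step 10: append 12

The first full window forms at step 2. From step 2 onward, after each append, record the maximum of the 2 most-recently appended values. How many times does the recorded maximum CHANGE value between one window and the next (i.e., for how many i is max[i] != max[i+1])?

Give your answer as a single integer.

step 1: append 41 -> window=[41] (not full yet)
step 2: append 15 -> window=[41, 15] -> max=41
step 3: append 34 -> window=[15, 34] -> max=34
step 4: append 39 -> window=[34, 39] -> max=39
step 5: append 29 -> window=[39, 29] -> max=39
step 6: append 16 -> window=[29, 16] -> max=29
step 7: append 34 -> window=[16, 34] -> max=34
step 8: append 40 -> window=[34, 40] -> max=40
step 9: append 4 -> window=[40, 4] -> max=40
step 10: append 12 -> window=[4, 12] -> max=12
Recorded maximums: 41 34 39 39 29 34 40 40 12
Changes between consecutive maximums: 6

Answer: 6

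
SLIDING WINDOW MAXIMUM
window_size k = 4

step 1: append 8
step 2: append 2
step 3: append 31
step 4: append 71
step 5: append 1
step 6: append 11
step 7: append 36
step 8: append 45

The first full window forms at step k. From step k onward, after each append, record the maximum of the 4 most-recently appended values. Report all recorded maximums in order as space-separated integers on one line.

step 1: append 8 -> window=[8] (not full yet)
step 2: append 2 -> window=[8, 2] (not full yet)
step 3: append 31 -> window=[8, 2, 31] (not full yet)
step 4: append 71 -> window=[8, 2, 31, 71] -> max=71
step 5: append 1 -> window=[2, 31, 71, 1] -> max=71
step 6: append 11 -> window=[31, 71, 1, 11] -> max=71
step 7: append 36 -> window=[71, 1, 11, 36] -> max=71
step 8: append 45 -> window=[1, 11, 36, 45] -> max=45

Answer: 71 71 71 71 45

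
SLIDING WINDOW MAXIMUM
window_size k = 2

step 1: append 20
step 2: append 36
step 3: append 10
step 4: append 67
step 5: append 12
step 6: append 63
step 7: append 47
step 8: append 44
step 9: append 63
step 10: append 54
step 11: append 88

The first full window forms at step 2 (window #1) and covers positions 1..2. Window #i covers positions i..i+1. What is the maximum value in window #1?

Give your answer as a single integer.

Answer: 36

Derivation:
step 1: append 20 -> window=[20] (not full yet)
step 2: append 36 -> window=[20, 36] -> max=36
Window #1 max = 36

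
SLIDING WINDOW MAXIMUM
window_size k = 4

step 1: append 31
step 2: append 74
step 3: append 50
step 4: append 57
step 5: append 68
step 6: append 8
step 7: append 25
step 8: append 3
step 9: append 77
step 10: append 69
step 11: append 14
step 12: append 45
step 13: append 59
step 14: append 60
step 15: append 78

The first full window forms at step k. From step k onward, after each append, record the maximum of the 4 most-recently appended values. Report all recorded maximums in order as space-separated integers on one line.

step 1: append 31 -> window=[31] (not full yet)
step 2: append 74 -> window=[31, 74] (not full yet)
step 3: append 50 -> window=[31, 74, 50] (not full yet)
step 4: append 57 -> window=[31, 74, 50, 57] -> max=74
step 5: append 68 -> window=[74, 50, 57, 68] -> max=74
step 6: append 8 -> window=[50, 57, 68, 8] -> max=68
step 7: append 25 -> window=[57, 68, 8, 25] -> max=68
step 8: append 3 -> window=[68, 8, 25, 3] -> max=68
step 9: append 77 -> window=[8, 25, 3, 77] -> max=77
step 10: append 69 -> window=[25, 3, 77, 69] -> max=77
step 11: append 14 -> window=[3, 77, 69, 14] -> max=77
step 12: append 45 -> window=[77, 69, 14, 45] -> max=77
step 13: append 59 -> window=[69, 14, 45, 59] -> max=69
step 14: append 60 -> window=[14, 45, 59, 60] -> max=60
step 15: append 78 -> window=[45, 59, 60, 78] -> max=78

Answer: 74 74 68 68 68 77 77 77 77 69 60 78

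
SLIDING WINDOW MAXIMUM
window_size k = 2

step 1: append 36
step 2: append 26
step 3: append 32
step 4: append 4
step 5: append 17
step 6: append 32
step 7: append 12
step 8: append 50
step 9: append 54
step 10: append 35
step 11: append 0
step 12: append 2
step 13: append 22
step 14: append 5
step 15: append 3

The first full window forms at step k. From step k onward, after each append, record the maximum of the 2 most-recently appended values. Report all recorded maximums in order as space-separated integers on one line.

step 1: append 36 -> window=[36] (not full yet)
step 2: append 26 -> window=[36, 26] -> max=36
step 3: append 32 -> window=[26, 32] -> max=32
step 4: append 4 -> window=[32, 4] -> max=32
step 5: append 17 -> window=[4, 17] -> max=17
step 6: append 32 -> window=[17, 32] -> max=32
step 7: append 12 -> window=[32, 12] -> max=32
step 8: append 50 -> window=[12, 50] -> max=50
step 9: append 54 -> window=[50, 54] -> max=54
step 10: append 35 -> window=[54, 35] -> max=54
step 11: append 0 -> window=[35, 0] -> max=35
step 12: append 2 -> window=[0, 2] -> max=2
step 13: append 22 -> window=[2, 22] -> max=22
step 14: append 5 -> window=[22, 5] -> max=22
step 15: append 3 -> window=[5, 3] -> max=5

Answer: 36 32 32 17 32 32 50 54 54 35 2 22 22 5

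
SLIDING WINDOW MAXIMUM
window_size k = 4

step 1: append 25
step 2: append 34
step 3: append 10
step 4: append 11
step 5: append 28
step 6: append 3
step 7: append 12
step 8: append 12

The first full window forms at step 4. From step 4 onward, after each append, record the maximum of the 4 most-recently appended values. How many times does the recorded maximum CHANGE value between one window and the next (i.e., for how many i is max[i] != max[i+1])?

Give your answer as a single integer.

step 1: append 25 -> window=[25] (not full yet)
step 2: append 34 -> window=[25, 34] (not full yet)
step 3: append 10 -> window=[25, 34, 10] (not full yet)
step 4: append 11 -> window=[25, 34, 10, 11] -> max=34
step 5: append 28 -> window=[34, 10, 11, 28] -> max=34
step 6: append 3 -> window=[10, 11, 28, 3] -> max=28
step 7: append 12 -> window=[11, 28, 3, 12] -> max=28
step 8: append 12 -> window=[28, 3, 12, 12] -> max=28
Recorded maximums: 34 34 28 28 28
Changes between consecutive maximums: 1

Answer: 1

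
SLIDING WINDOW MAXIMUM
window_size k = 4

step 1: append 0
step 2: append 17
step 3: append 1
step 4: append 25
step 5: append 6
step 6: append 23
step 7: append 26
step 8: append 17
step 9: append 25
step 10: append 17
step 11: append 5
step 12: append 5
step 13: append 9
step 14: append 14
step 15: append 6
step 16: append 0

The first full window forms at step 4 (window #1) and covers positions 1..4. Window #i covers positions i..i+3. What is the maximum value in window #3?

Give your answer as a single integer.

Answer: 25

Derivation:
step 1: append 0 -> window=[0] (not full yet)
step 2: append 17 -> window=[0, 17] (not full yet)
step 3: append 1 -> window=[0, 17, 1] (not full yet)
step 4: append 25 -> window=[0, 17, 1, 25] -> max=25
step 5: append 6 -> window=[17, 1, 25, 6] -> max=25
step 6: append 23 -> window=[1, 25, 6, 23] -> max=25
Window #3 max = 25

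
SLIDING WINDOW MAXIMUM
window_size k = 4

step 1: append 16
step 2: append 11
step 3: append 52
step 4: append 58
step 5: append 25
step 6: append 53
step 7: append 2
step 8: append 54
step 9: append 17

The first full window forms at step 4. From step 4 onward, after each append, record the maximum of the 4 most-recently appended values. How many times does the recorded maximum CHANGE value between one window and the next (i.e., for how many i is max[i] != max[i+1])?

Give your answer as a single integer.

Answer: 1

Derivation:
step 1: append 16 -> window=[16] (not full yet)
step 2: append 11 -> window=[16, 11] (not full yet)
step 3: append 52 -> window=[16, 11, 52] (not full yet)
step 4: append 58 -> window=[16, 11, 52, 58] -> max=58
step 5: append 25 -> window=[11, 52, 58, 25] -> max=58
step 6: append 53 -> window=[52, 58, 25, 53] -> max=58
step 7: append 2 -> window=[58, 25, 53, 2] -> max=58
step 8: append 54 -> window=[25, 53, 2, 54] -> max=54
step 9: append 17 -> window=[53, 2, 54, 17] -> max=54
Recorded maximums: 58 58 58 58 54 54
Changes between consecutive maximums: 1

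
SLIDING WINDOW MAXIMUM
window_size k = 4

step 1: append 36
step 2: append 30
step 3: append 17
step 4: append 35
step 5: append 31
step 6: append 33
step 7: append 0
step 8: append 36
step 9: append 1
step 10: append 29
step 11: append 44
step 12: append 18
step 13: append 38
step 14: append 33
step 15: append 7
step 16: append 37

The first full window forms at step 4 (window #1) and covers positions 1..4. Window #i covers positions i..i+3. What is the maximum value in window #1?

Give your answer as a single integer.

step 1: append 36 -> window=[36] (not full yet)
step 2: append 30 -> window=[36, 30] (not full yet)
step 3: append 17 -> window=[36, 30, 17] (not full yet)
step 4: append 35 -> window=[36, 30, 17, 35] -> max=36
Window #1 max = 36

Answer: 36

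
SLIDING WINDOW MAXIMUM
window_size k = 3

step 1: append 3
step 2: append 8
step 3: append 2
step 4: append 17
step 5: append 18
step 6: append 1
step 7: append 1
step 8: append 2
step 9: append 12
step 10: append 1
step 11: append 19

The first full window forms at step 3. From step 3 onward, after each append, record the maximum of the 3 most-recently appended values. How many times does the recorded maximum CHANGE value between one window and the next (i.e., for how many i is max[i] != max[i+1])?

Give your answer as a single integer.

step 1: append 3 -> window=[3] (not full yet)
step 2: append 8 -> window=[3, 8] (not full yet)
step 3: append 2 -> window=[3, 8, 2] -> max=8
step 4: append 17 -> window=[8, 2, 17] -> max=17
step 5: append 18 -> window=[2, 17, 18] -> max=18
step 6: append 1 -> window=[17, 18, 1] -> max=18
step 7: append 1 -> window=[18, 1, 1] -> max=18
step 8: append 2 -> window=[1, 1, 2] -> max=2
step 9: append 12 -> window=[1, 2, 12] -> max=12
step 10: append 1 -> window=[2, 12, 1] -> max=12
step 11: append 19 -> window=[12, 1, 19] -> max=19
Recorded maximums: 8 17 18 18 18 2 12 12 19
Changes between consecutive maximums: 5

Answer: 5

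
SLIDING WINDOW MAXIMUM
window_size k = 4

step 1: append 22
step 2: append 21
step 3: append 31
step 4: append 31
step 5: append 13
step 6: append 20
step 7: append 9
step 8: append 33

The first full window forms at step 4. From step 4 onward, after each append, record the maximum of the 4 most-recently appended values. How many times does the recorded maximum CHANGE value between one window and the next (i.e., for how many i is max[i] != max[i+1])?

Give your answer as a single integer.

Answer: 1

Derivation:
step 1: append 22 -> window=[22] (not full yet)
step 2: append 21 -> window=[22, 21] (not full yet)
step 3: append 31 -> window=[22, 21, 31] (not full yet)
step 4: append 31 -> window=[22, 21, 31, 31] -> max=31
step 5: append 13 -> window=[21, 31, 31, 13] -> max=31
step 6: append 20 -> window=[31, 31, 13, 20] -> max=31
step 7: append 9 -> window=[31, 13, 20, 9] -> max=31
step 8: append 33 -> window=[13, 20, 9, 33] -> max=33
Recorded maximums: 31 31 31 31 33
Changes between consecutive maximums: 1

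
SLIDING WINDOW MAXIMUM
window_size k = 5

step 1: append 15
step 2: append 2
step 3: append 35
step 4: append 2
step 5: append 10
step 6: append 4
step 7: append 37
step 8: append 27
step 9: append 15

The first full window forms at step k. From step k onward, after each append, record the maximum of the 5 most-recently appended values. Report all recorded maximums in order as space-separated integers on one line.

Answer: 35 35 37 37 37

Derivation:
step 1: append 15 -> window=[15] (not full yet)
step 2: append 2 -> window=[15, 2] (not full yet)
step 3: append 35 -> window=[15, 2, 35] (not full yet)
step 4: append 2 -> window=[15, 2, 35, 2] (not full yet)
step 5: append 10 -> window=[15, 2, 35, 2, 10] -> max=35
step 6: append 4 -> window=[2, 35, 2, 10, 4] -> max=35
step 7: append 37 -> window=[35, 2, 10, 4, 37] -> max=37
step 8: append 27 -> window=[2, 10, 4, 37, 27] -> max=37
step 9: append 15 -> window=[10, 4, 37, 27, 15] -> max=37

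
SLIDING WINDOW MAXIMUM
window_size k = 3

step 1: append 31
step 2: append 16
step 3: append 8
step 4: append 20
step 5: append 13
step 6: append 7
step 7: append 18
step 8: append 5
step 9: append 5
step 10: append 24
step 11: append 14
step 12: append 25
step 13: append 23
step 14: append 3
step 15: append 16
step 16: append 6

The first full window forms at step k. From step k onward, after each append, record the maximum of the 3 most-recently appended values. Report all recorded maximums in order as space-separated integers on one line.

Answer: 31 20 20 20 18 18 18 24 24 25 25 25 23 16

Derivation:
step 1: append 31 -> window=[31] (not full yet)
step 2: append 16 -> window=[31, 16] (not full yet)
step 3: append 8 -> window=[31, 16, 8] -> max=31
step 4: append 20 -> window=[16, 8, 20] -> max=20
step 5: append 13 -> window=[8, 20, 13] -> max=20
step 6: append 7 -> window=[20, 13, 7] -> max=20
step 7: append 18 -> window=[13, 7, 18] -> max=18
step 8: append 5 -> window=[7, 18, 5] -> max=18
step 9: append 5 -> window=[18, 5, 5] -> max=18
step 10: append 24 -> window=[5, 5, 24] -> max=24
step 11: append 14 -> window=[5, 24, 14] -> max=24
step 12: append 25 -> window=[24, 14, 25] -> max=25
step 13: append 23 -> window=[14, 25, 23] -> max=25
step 14: append 3 -> window=[25, 23, 3] -> max=25
step 15: append 16 -> window=[23, 3, 16] -> max=23
step 16: append 6 -> window=[3, 16, 6] -> max=16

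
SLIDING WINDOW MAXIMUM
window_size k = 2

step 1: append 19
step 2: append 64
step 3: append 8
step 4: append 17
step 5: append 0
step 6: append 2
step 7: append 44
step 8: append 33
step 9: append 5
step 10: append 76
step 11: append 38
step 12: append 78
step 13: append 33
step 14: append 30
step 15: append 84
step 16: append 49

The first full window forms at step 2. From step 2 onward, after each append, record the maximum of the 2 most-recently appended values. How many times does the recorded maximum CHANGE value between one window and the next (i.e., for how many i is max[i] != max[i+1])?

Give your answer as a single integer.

step 1: append 19 -> window=[19] (not full yet)
step 2: append 64 -> window=[19, 64] -> max=64
step 3: append 8 -> window=[64, 8] -> max=64
step 4: append 17 -> window=[8, 17] -> max=17
step 5: append 0 -> window=[17, 0] -> max=17
step 6: append 2 -> window=[0, 2] -> max=2
step 7: append 44 -> window=[2, 44] -> max=44
step 8: append 33 -> window=[44, 33] -> max=44
step 9: append 5 -> window=[33, 5] -> max=33
step 10: append 76 -> window=[5, 76] -> max=76
step 11: append 38 -> window=[76, 38] -> max=76
step 12: append 78 -> window=[38, 78] -> max=78
step 13: append 33 -> window=[78, 33] -> max=78
step 14: append 30 -> window=[33, 30] -> max=33
step 15: append 84 -> window=[30, 84] -> max=84
step 16: append 49 -> window=[84, 49] -> max=84
Recorded maximums: 64 64 17 17 2 44 44 33 76 76 78 78 33 84 84
Changes between consecutive maximums: 8

Answer: 8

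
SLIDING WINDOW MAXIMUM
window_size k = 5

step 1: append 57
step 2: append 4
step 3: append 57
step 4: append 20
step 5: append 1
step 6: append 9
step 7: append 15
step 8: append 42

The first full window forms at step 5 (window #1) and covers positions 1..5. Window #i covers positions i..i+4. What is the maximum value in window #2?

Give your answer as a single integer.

Answer: 57

Derivation:
step 1: append 57 -> window=[57] (not full yet)
step 2: append 4 -> window=[57, 4] (not full yet)
step 3: append 57 -> window=[57, 4, 57] (not full yet)
step 4: append 20 -> window=[57, 4, 57, 20] (not full yet)
step 5: append 1 -> window=[57, 4, 57, 20, 1] -> max=57
step 6: append 9 -> window=[4, 57, 20, 1, 9] -> max=57
Window #2 max = 57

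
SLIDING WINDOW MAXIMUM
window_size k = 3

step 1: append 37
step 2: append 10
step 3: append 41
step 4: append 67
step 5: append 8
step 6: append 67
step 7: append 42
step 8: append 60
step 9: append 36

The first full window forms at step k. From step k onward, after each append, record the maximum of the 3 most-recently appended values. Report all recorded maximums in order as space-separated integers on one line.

step 1: append 37 -> window=[37] (not full yet)
step 2: append 10 -> window=[37, 10] (not full yet)
step 3: append 41 -> window=[37, 10, 41] -> max=41
step 4: append 67 -> window=[10, 41, 67] -> max=67
step 5: append 8 -> window=[41, 67, 8] -> max=67
step 6: append 67 -> window=[67, 8, 67] -> max=67
step 7: append 42 -> window=[8, 67, 42] -> max=67
step 8: append 60 -> window=[67, 42, 60] -> max=67
step 9: append 36 -> window=[42, 60, 36] -> max=60

Answer: 41 67 67 67 67 67 60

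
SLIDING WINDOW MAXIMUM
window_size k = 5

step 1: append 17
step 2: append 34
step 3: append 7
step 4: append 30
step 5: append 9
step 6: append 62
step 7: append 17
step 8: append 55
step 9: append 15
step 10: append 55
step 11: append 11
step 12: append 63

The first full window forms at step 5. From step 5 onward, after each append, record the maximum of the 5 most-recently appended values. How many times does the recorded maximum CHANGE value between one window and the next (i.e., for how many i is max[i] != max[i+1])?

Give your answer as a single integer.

step 1: append 17 -> window=[17] (not full yet)
step 2: append 34 -> window=[17, 34] (not full yet)
step 3: append 7 -> window=[17, 34, 7] (not full yet)
step 4: append 30 -> window=[17, 34, 7, 30] (not full yet)
step 5: append 9 -> window=[17, 34, 7, 30, 9] -> max=34
step 6: append 62 -> window=[34, 7, 30, 9, 62] -> max=62
step 7: append 17 -> window=[7, 30, 9, 62, 17] -> max=62
step 8: append 55 -> window=[30, 9, 62, 17, 55] -> max=62
step 9: append 15 -> window=[9, 62, 17, 55, 15] -> max=62
step 10: append 55 -> window=[62, 17, 55, 15, 55] -> max=62
step 11: append 11 -> window=[17, 55, 15, 55, 11] -> max=55
step 12: append 63 -> window=[55, 15, 55, 11, 63] -> max=63
Recorded maximums: 34 62 62 62 62 62 55 63
Changes between consecutive maximums: 3

Answer: 3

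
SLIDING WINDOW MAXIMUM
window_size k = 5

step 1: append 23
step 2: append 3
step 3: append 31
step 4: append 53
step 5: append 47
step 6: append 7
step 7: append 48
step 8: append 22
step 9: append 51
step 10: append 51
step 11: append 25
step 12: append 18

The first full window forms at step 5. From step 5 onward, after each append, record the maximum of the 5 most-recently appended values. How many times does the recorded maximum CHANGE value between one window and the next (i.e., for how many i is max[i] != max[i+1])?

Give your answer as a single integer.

Answer: 1

Derivation:
step 1: append 23 -> window=[23] (not full yet)
step 2: append 3 -> window=[23, 3] (not full yet)
step 3: append 31 -> window=[23, 3, 31] (not full yet)
step 4: append 53 -> window=[23, 3, 31, 53] (not full yet)
step 5: append 47 -> window=[23, 3, 31, 53, 47] -> max=53
step 6: append 7 -> window=[3, 31, 53, 47, 7] -> max=53
step 7: append 48 -> window=[31, 53, 47, 7, 48] -> max=53
step 8: append 22 -> window=[53, 47, 7, 48, 22] -> max=53
step 9: append 51 -> window=[47, 7, 48, 22, 51] -> max=51
step 10: append 51 -> window=[7, 48, 22, 51, 51] -> max=51
step 11: append 25 -> window=[48, 22, 51, 51, 25] -> max=51
step 12: append 18 -> window=[22, 51, 51, 25, 18] -> max=51
Recorded maximums: 53 53 53 53 51 51 51 51
Changes between consecutive maximums: 1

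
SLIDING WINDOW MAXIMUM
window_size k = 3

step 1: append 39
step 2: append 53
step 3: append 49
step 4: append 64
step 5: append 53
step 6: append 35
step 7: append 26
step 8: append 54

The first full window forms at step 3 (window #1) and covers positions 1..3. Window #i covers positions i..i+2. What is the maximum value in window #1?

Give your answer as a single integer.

Answer: 53

Derivation:
step 1: append 39 -> window=[39] (not full yet)
step 2: append 53 -> window=[39, 53] (not full yet)
step 3: append 49 -> window=[39, 53, 49] -> max=53
Window #1 max = 53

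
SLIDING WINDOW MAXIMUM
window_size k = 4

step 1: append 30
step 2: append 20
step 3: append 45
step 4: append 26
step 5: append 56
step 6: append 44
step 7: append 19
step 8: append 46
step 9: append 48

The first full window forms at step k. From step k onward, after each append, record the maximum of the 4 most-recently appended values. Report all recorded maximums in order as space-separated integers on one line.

step 1: append 30 -> window=[30] (not full yet)
step 2: append 20 -> window=[30, 20] (not full yet)
step 3: append 45 -> window=[30, 20, 45] (not full yet)
step 4: append 26 -> window=[30, 20, 45, 26] -> max=45
step 5: append 56 -> window=[20, 45, 26, 56] -> max=56
step 6: append 44 -> window=[45, 26, 56, 44] -> max=56
step 7: append 19 -> window=[26, 56, 44, 19] -> max=56
step 8: append 46 -> window=[56, 44, 19, 46] -> max=56
step 9: append 48 -> window=[44, 19, 46, 48] -> max=48

Answer: 45 56 56 56 56 48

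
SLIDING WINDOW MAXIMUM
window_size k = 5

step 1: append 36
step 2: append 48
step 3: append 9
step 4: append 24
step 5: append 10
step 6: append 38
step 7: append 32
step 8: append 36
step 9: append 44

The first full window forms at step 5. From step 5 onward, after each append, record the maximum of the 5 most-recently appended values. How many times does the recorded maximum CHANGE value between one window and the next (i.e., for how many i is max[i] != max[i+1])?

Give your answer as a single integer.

Answer: 2

Derivation:
step 1: append 36 -> window=[36] (not full yet)
step 2: append 48 -> window=[36, 48] (not full yet)
step 3: append 9 -> window=[36, 48, 9] (not full yet)
step 4: append 24 -> window=[36, 48, 9, 24] (not full yet)
step 5: append 10 -> window=[36, 48, 9, 24, 10] -> max=48
step 6: append 38 -> window=[48, 9, 24, 10, 38] -> max=48
step 7: append 32 -> window=[9, 24, 10, 38, 32] -> max=38
step 8: append 36 -> window=[24, 10, 38, 32, 36] -> max=38
step 9: append 44 -> window=[10, 38, 32, 36, 44] -> max=44
Recorded maximums: 48 48 38 38 44
Changes between consecutive maximums: 2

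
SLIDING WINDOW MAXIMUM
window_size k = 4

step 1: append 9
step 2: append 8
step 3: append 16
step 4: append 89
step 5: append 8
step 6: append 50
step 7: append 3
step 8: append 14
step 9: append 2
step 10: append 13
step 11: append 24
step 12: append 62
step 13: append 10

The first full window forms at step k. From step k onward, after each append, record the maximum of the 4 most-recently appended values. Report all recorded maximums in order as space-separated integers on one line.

Answer: 89 89 89 89 50 50 14 24 62 62

Derivation:
step 1: append 9 -> window=[9] (not full yet)
step 2: append 8 -> window=[9, 8] (not full yet)
step 3: append 16 -> window=[9, 8, 16] (not full yet)
step 4: append 89 -> window=[9, 8, 16, 89] -> max=89
step 5: append 8 -> window=[8, 16, 89, 8] -> max=89
step 6: append 50 -> window=[16, 89, 8, 50] -> max=89
step 7: append 3 -> window=[89, 8, 50, 3] -> max=89
step 8: append 14 -> window=[8, 50, 3, 14] -> max=50
step 9: append 2 -> window=[50, 3, 14, 2] -> max=50
step 10: append 13 -> window=[3, 14, 2, 13] -> max=14
step 11: append 24 -> window=[14, 2, 13, 24] -> max=24
step 12: append 62 -> window=[2, 13, 24, 62] -> max=62
step 13: append 10 -> window=[13, 24, 62, 10] -> max=62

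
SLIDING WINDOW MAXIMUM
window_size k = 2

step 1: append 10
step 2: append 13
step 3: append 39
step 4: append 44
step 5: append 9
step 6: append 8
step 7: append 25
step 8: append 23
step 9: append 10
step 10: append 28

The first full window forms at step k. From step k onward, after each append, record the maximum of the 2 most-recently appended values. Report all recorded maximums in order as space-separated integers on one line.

Answer: 13 39 44 44 9 25 25 23 28

Derivation:
step 1: append 10 -> window=[10] (not full yet)
step 2: append 13 -> window=[10, 13] -> max=13
step 3: append 39 -> window=[13, 39] -> max=39
step 4: append 44 -> window=[39, 44] -> max=44
step 5: append 9 -> window=[44, 9] -> max=44
step 6: append 8 -> window=[9, 8] -> max=9
step 7: append 25 -> window=[8, 25] -> max=25
step 8: append 23 -> window=[25, 23] -> max=25
step 9: append 10 -> window=[23, 10] -> max=23
step 10: append 28 -> window=[10, 28] -> max=28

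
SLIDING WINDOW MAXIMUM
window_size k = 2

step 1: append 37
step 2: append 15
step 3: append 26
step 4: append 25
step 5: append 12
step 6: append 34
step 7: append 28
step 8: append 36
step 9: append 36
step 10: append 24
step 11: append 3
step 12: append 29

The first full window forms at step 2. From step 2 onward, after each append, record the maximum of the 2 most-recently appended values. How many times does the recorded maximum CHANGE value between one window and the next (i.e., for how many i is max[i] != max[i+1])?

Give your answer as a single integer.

step 1: append 37 -> window=[37] (not full yet)
step 2: append 15 -> window=[37, 15] -> max=37
step 3: append 26 -> window=[15, 26] -> max=26
step 4: append 25 -> window=[26, 25] -> max=26
step 5: append 12 -> window=[25, 12] -> max=25
step 6: append 34 -> window=[12, 34] -> max=34
step 7: append 28 -> window=[34, 28] -> max=34
step 8: append 36 -> window=[28, 36] -> max=36
step 9: append 36 -> window=[36, 36] -> max=36
step 10: append 24 -> window=[36, 24] -> max=36
step 11: append 3 -> window=[24, 3] -> max=24
step 12: append 29 -> window=[3, 29] -> max=29
Recorded maximums: 37 26 26 25 34 34 36 36 36 24 29
Changes between consecutive maximums: 6

Answer: 6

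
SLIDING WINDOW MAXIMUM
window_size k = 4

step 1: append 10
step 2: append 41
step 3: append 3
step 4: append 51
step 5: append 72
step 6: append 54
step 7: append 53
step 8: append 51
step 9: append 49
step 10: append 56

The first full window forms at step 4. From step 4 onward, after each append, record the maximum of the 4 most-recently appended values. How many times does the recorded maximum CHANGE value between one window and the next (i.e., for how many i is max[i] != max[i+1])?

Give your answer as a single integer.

Answer: 3

Derivation:
step 1: append 10 -> window=[10] (not full yet)
step 2: append 41 -> window=[10, 41] (not full yet)
step 3: append 3 -> window=[10, 41, 3] (not full yet)
step 4: append 51 -> window=[10, 41, 3, 51] -> max=51
step 5: append 72 -> window=[41, 3, 51, 72] -> max=72
step 6: append 54 -> window=[3, 51, 72, 54] -> max=72
step 7: append 53 -> window=[51, 72, 54, 53] -> max=72
step 8: append 51 -> window=[72, 54, 53, 51] -> max=72
step 9: append 49 -> window=[54, 53, 51, 49] -> max=54
step 10: append 56 -> window=[53, 51, 49, 56] -> max=56
Recorded maximums: 51 72 72 72 72 54 56
Changes between consecutive maximums: 3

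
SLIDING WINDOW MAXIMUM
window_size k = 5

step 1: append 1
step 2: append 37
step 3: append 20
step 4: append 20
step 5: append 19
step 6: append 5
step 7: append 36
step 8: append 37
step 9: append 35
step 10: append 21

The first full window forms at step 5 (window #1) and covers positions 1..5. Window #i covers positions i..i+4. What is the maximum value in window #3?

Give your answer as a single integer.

step 1: append 1 -> window=[1] (not full yet)
step 2: append 37 -> window=[1, 37] (not full yet)
step 3: append 20 -> window=[1, 37, 20] (not full yet)
step 4: append 20 -> window=[1, 37, 20, 20] (not full yet)
step 5: append 19 -> window=[1, 37, 20, 20, 19] -> max=37
step 6: append 5 -> window=[37, 20, 20, 19, 5] -> max=37
step 7: append 36 -> window=[20, 20, 19, 5, 36] -> max=36
Window #3 max = 36

Answer: 36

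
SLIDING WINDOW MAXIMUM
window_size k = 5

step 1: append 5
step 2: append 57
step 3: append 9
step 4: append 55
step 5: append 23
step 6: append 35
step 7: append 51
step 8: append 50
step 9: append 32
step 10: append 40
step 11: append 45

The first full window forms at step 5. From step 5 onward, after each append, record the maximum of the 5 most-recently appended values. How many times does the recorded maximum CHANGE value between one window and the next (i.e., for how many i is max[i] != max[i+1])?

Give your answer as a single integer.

step 1: append 5 -> window=[5] (not full yet)
step 2: append 57 -> window=[5, 57] (not full yet)
step 3: append 9 -> window=[5, 57, 9] (not full yet)
step 4: append 55 -> window=[5, 57, 9, 55] (not full yet)
step 5: append 23 -> window=[5, 57, 9, 55, 23] -> max=57
step 6: append 35 -> window=[57, 9, 55, 23, 35] -> max=57
step 7: append 51 -> window=[9, 55, 23, 35, 51] -> max=55
step 8: append 50 -> window=[55, 23, 35, 51, 50] -> max=55
step 9: append 32 -> window=[23, 35, 51, 50, 32] -> max=51
step 10: append 40 -> window=[35, 51, 50, 32, 40] -> max=51
step 11: append 45 -> window=[51, 50, 32, 40, 45] -> max=51
Recorded maximums: 57 57 55 55 51 51 51
Changes between consecutive maximums: 2

Answer: 2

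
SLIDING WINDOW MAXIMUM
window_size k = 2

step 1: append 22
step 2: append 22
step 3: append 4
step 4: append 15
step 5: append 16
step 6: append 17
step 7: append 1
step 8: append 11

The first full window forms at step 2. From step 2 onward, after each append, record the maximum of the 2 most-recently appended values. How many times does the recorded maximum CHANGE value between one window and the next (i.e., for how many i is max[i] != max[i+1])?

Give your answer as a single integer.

Answer: 4

Derivation:
step 1: append 22 -> window=[22] (not full yet)
step 2: append 22 -> window=[22, 22] -> max=22
step 3: append 4 -> window=[22, 4] -> max=22
step 4: append 15 -> window=[4, 15] -> max=15
step 5: append 16 -> window=[15, 16] -> max=16
step 6: append 17 -> window=[16, 17] -> max=17
step 7: append 1 -> window=[17, 1] -> max=17
step 8: append 11 -> window=[1, 11] -> max=11
Recorded maximums: 22 22 15 16 17 17 11
Changes between consecutive maximums: 4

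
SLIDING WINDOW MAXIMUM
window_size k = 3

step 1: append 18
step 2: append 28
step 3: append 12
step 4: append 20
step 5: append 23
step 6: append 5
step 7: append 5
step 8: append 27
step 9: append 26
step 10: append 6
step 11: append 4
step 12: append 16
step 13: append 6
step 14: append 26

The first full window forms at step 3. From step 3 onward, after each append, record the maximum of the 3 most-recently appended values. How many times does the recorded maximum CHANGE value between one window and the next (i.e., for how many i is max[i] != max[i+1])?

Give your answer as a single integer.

Answer: 5

Derivation:
step 1: append 18 -> window=[18] (not full yet)
step 2: append 28 -> window=[18, 28] (not full yet)
step 3: append 12 -> window=[18, 28, 12] -> max=28
step 4: append 20 -> window=[28, 12, 20] -> max=28
step 5: append 23 -> window=[12, 20, 23] -> max=23
step 6: append 5 -> window=[20, 23, 5] -> max=23
step 7: append 5 -> window=[23, 5, 5] -> max=23
step 8: append 27 -> window=[5, 5, 27] -> max=27
step 9: append 26 -> window=[5, 27, 26] -> max=27
step 10: append 6 -> window=[27, 26, 6] -> max=27
step 11: append 4 -> window=[26, 6, 4] -> max=26
step 12: append 16 -> window=[6, 4, 16] -> max=16
step 13: append 6 -> window=[4, 16, 6] -> max=16
step 14: append 26 -> window=[16, 6, 26] -> max=26
Recorded maximums: 28 28 23 23 23 27 27 27 26 16 16 26
Changes between consecutive maximums: 5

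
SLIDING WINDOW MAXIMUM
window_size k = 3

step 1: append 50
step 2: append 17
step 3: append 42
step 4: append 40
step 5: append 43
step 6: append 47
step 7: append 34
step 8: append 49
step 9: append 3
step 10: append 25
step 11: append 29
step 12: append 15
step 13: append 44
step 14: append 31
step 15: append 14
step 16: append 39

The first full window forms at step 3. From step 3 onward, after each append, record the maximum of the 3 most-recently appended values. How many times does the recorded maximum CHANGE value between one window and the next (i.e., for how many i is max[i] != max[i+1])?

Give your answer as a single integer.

Answer: 7

Derivation:
step 1: append 50 -> window=[50] (not full yet)
step 2: append 17 -> window=[50, 17] (not full yet)
step 3: append 42 -> window=[50, 17, 42] -> max=50
step 4: append 40 -> window=[17, 42, 40] -> max=42
step 5: append 43 -> window=[42, 40, 43] -> max=43
step 6: append 47 -> window=[40, 43, 47] -> max=47
step 7: append 34 -> window=[43, 47, 34] -> max=47
step 8: append 49 -> window=[47, 34, 49] -> max=49
step 9: append 3 -> window=[34, 49, 3] -> max=49
step 10: append 25 -> window=[49, 3, 25] -> max=49
step 11: append 29 -> window=[3, 25, 29] -> max=29
step 12: append 15 -> window=[25, 29, 15] -> max=29
step 13: append 44 -> window=[29, 15, 44] -> max=44
step 14: append 31 -> window=[15, 44, 31] -> max=44
step 15: append 14 -> window=[44, 31, 14] -> max=44
step 16: append 39 -> window=[31, 14, 39] -> max=39
Recorded maximums: 50 42 43 47 47 49 49 49 29 29 44 44 44 39
Changes between consecutive maximums: 7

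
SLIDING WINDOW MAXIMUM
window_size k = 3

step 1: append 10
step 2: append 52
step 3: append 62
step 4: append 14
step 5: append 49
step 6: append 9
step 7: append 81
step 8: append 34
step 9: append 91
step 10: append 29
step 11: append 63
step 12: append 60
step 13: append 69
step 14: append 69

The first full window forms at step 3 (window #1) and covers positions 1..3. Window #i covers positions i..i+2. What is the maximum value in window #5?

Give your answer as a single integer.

step 1: append 10 -> window=[10] (not full yet)
step 2: append 52 -> window=[10, 52] (not full yet)
step 3: append 62 -> window=[10, 52, 62] -> max=62
step 4: append 14 -> window=[52, 62, 14] -> max=62
step 5: append 49 -> window=[62, 14, 49] -> max=62
step 6: append 9 -> window=[14, 49, 9] -> max=49
step 7: append 81 -> window=[49, 9, 81] -> max=81
Window #5 max = 81

Answer: 81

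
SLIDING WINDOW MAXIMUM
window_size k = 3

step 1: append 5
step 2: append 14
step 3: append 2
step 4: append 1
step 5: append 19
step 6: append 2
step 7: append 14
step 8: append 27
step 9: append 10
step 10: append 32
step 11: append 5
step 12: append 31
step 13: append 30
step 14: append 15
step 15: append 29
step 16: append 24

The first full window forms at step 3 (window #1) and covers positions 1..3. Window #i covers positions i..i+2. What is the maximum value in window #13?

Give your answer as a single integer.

Answer: 30

Derivation:
step 1: append 5 -> window=[5] (not full yet)
step 2: append 14 -> window=[5, 14] (not full yet)
step 3: append 2 -> window=[5, 14, 2] -> max=14
step 4: append 1 -> window=[14, 2, 1] -> max=14
step 5: append 19 -> window=[2, 1, 19] -> max=19
step 6: append 2 -> window=[1, 19, 2] -> max=19
step 7: append 14 -> window=[19, 2, 14] -> max=19
step 8: append 27 -> window=[2, 14, 27] -> max=27
step 9: append 10 -> window=[14, 27, 10] -> max=27
step 10: append 32 -> window=[27, 10, 32] -> max=32
step 11: append 5 -> window=[10, 32, 5] -> max=32
step 12: append 31 -> window=[32, 5, 31] -> max=32
step 13: append 30 -> window=[5, 31, 30] -> max=31
step 14: append 15 -> window=[31, 30, 15] -> max=31
step 15: append 29 -> window=[30, 15, 29] -> max=30
Window #13 max = 30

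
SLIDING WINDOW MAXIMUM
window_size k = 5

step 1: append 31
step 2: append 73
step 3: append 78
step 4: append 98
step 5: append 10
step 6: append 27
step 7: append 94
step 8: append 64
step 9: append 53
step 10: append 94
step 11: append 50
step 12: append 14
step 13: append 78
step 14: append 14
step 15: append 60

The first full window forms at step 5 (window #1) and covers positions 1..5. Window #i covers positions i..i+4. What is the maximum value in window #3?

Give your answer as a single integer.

Answer: 98

Derivation:
step 1: append 31 -> window=[31] (not full yet)
step 2: append 73 -> window=[31, 73] (not full yet)
step 3: append 78 -> window=[31, 73, 78] (not full yet)
step 4: append 98 -> window=[31, 73, 78, 98] (not full yet)
step 5: append 10 -> window=[31, 73, 78, 98, 10] -> max=98
step 6: append 27 -> window=[73, 78, 98, 10, 27] -> max=98
step 7: append 94 -> window=[78, 98, 10, 27, 94] -> max=98
Window #3 max = 98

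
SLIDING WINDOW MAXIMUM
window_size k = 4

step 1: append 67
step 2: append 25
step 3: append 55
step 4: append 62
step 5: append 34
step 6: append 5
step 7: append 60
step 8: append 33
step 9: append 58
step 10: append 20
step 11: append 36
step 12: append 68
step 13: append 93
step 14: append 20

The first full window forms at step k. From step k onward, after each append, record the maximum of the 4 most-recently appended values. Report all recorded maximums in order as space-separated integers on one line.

Answer: 67 62 62 62 60 60 60 58 68 93 93

Derivation:
step 1: append 67 -> window=[67] (not full yet)
step 2: append 25 -> window=[67, 25] (not full yet)
step 3: append 55 -> window=[67, 25, 55] (not full yet)
step 4: append 62 -> window=[67, 25, 55, 62] -> max=67
step 5: append 34 -> window=[25, 55, 62, 34] -> max=62
step 6: append 5 -> window=[55, 62, 34, 5] -> max=62
step 7: append 60 -> window=[62, 34, 5, 60] -> max=62
step 8: append 33 -> window=[34, 5, 60, 33] -> max=60
step 9: append 58 -> window=[5, 60, 33, 58] -> max=60
step 10: append 20 -> window=[60, 33, 58, 20] -> max=60
step 11: append 36 -> window=[33, 58, 20, 36] -> max=58
step 12: append 68 -> window=[58, 20, 36, 68] -> max=68
step 13: append 93 -> window=[20, 36, 68, 93] -> max=93
step 14: append 20 -> window=[36, 68, 93, 20] -> max=93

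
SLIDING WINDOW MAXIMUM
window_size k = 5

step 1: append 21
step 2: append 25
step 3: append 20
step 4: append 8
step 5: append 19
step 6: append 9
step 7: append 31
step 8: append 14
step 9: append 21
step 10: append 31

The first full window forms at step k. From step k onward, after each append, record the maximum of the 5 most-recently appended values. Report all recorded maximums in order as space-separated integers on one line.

Answer: 25 25 31 31 31 31

Derivation:
step 1: append 21 -> window=[21] (not full yet)
step 2: append 25 -> window=[21, 25] (not full yet)
step 3: append 20 -> window=[21, 25, 20] (not full yet)
step 4: append 8 -> window=[21, 25, 20, 8] (not full yet)
step 5: append 19 -> window=[21, 25, 20, 8, 19] -> max=25
step 6: append 9 -> window=[25, 20, 8, 19, 9] -> max=25
step 7: append 31 -> window=[20, 8, 19, 9, 31] -> max=31
step 8: append 14 -> window=[8, 19, 9, 31, 14] -> max=31
step 9: append 21 -> window=[19, 9, 31, 14, 21] -> max=31
step 10: append 31 -> window=[9, 31, 14, 21, 31] -> max=31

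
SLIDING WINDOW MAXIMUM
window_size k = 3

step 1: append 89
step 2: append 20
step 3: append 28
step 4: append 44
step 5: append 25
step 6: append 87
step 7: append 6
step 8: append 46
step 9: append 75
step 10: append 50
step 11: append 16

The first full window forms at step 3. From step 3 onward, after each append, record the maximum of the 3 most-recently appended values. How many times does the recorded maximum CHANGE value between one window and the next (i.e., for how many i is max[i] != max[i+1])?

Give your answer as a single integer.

step 1: append 89 -> window=[89] (not full yet)
step 2: append 20 -> window=[89, 20] (not full yet)
step 3: append 28 -> window=[89, 20, 28] -> max=89
step 4: append 44 -> window=[20, 28, 44] -> max=44
step 5: append 25 -> window=[28, 44, 25] -> max=44
step 6: append 87 -> window=[44, 25, 87] -> max=87
step 7: append 6 -> window=[25, 87, 6] -> max=87
step 8: append 46 -> window=[87, 6, 46] -> max=87
step 9: append 75 -> window=[6, 46, 75] -> max=75
step 10: append 50 -> window=[46, 75, 50] -> max=75
step 11: append 16 -> window=[75, 50, 16] -> max=75
Recorded maximums: 89 44 44 87 87 87 75 75 75
Changes between consecutive maximums: 3

Answer: 3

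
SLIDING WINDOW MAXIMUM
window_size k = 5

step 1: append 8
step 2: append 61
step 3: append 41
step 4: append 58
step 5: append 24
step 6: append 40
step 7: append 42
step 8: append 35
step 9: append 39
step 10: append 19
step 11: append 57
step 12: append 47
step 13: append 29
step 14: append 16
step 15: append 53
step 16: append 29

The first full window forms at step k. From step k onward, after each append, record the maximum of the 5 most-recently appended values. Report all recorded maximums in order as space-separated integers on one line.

Answer: 61 61 58 58 42 42 57 57 57 57 57 53

Derivation:
step 1: append 8 -> window=[8] (not full yet)
step 2: append 61 -> window=[8, 61] (not full yet)
step 3: append 41 -> window=[8, 61, 41] (not full yet)
step 4: append 58 -> window=[8, 61, 41, 58] (not full yet)
step 5: append 24 -> window=[8, 61, 41, 58, 24] -> max=61
step 6: append 40 -> window=[61, 41, 58, 24, 40] -> max=61
step 7: append 42 -> window=[41, 58, 24, 40, 42] -> max=58
step 8: append 35 -> window=[58, 24, 40, 42, 35] -> max=58
step 9: append 39 -> window=[24, 40, 42, 35, 39] -> max=42
step 10: append 19 -> window=[40, 42, 35, 39, 19] -> max=42
step 11: append 57 -> window=[42, 35, 39, 19, 57] -> max=57
step 12: append 47 -> window=[35, 39, 19, 57, 47] -> max=57
step 13: append 29 -> window=[39, 19, 57, 47, 29] -> max=57
step 14: append 16 -> window=[19, 57, 47, 29, 16] -> max=57
step 15: append 53 -> window=[57, 47, 29, 16, 53] -> max=57
step 16: append 29 -> window=[47, 29, 16, 53, 29] -> max=53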